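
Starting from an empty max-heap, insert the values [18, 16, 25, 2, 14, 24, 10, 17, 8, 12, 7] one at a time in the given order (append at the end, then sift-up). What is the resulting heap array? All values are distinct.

[25, 17, 24, 16, 14, 18, 10, 2, 8, 12, 7]

Insert 18:
  append 18 at index 0 → [18] (no swap needed)
Insert 16:
  append 16 at index 1 → [18, 16] (no swap needed)
Insert 25:
  append 25 at index 2 → [18, 16, 25]
  25 > parent 18 at index 0, swap → [25, 16, 18]
Insert 2:
  append 2 at index 3 → [25, 16, 18, 2] (no swap needed)
Insert 14:
  append 14 at index 4 → [25, 16, 18, 2, 14] (no swap needed)
Insert 24:
  append 24 at index 5 → [25, 16, 18, 2, 14, 24]
  24 > parent 18 at index 2, swap → [25, 16, 24, 2, 14, 18]
Insert 10:
  append 10 at index 6 → [25, 16, 24, 2, 14, 18, 10] (no swap needed)
Insert 17:
  append 17 at index 7 → [25, 16, 24, 2, 14, 18, 10, 17]
  17 > parent 2 at index 3, swap → [25, 16, 24, 17, 14, 18, 10, 2]
  17 > parent 16 at index 1, swap → [25, 17, 24, 16, 14, 18, 10, 2]
Insert 8:
  append 8 at index 8 → [25, 17, 24, 16, 14, 18, 10, 2, 8] (no swap needed)
Insert 12:
  append 12 at index 9 → [25, 17, 24, 16, 14, 18, 10, 2, 8, 12] (no swap needed)
Insert 7:
  append 7 at index 10 → [25, 17, 24, 16, 14, 18, 10, 2, 8, 12, 7] (no swap needed)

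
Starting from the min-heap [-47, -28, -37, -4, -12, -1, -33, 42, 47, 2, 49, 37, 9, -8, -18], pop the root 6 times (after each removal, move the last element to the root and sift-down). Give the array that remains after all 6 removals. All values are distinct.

[-8, -4, -1, 42, 2, 9, 37, 49, 47]

extract-min #1 returns -47:
  remove root -47; move last element -18 to root → [-18, -28, -37, -4, -12, -1, -33, 42, 47, 2, 49, 37, 9, -8]
  -18 vs smaller child -37 at index 2, swap → [-37, -28, -18, -4, -12, -1, -33, 42, 47, 2, 49, 37, 9, -8]
  -18 vs smaller child -33 at index 6, swap → [-37, -28, -33, -4, -12, -1, -18, 42, 47, 2, 49, 37, 9, -8]
extract-min #2 returns -37:
  remove root -37; move last element -8 to root → [-8, -28, -33, -4, -12, -1, -18, 42, 47, 2, 49, 37, 9]
  -8 vs smaller child -33 at index 2, swap → [-33, -28, -8, -4, -12, -1, -18, 42, 47, 2, 49, 37, 9]
  -8 vs smaller child -18 at index 6, swap → [-33, -28, -18, -4, -12, -1, -8, 42, 47, 2, 49, 37, 9]
extract-min #3 returns -33:
  remove root -33; move last element 9 to root → [9, -28, -18, -4, -12, -1, -8, 42, 47, 2, 49, 37]
  9 vs smaller child -28 at index 1, swap → [-28, 9, -18, -4, -12, -1, -8, 42, 47, 2, 49, 37]
  9 vs smaller child -12 at index 4, swap → [-28, -12, -18, -4, 9, -1, -8, 42, 47, 2, 49, 37]
  9 vs smaller child 2 at index 9, swap → [-28, -12, -18, -4, 2, -1, -8, 42, 47, 9, 49, 37]
extract-min #4 returns -28:
  remove root -28; move last element 37 to root → [37, -12, -18, -4, 2, -1, -8, 42, 47, 9, 49]
  37 vs smaller child -18 at index 2, swap → [-18, -12, 37, -4, 2, -1, -8, 42, 47, 9, 49]
  37 vs smaller child -8 at index 6, swap → [-18, -12, -8, -4, 2, -1, 37, 42, 47, 9, 49]
extract-min #5 returns -18:
  remove root -18; move last element 49 to root → [49, -12, -8, -4, 2, -1, 37, 42, 47, 9]
  49 vs smaller child -12 at index 1, swap → [-12, 49, -8, -4, 2, -1, 37, 42, 47, 9]
  49 vs smaller child -4 at index 3, swap → [-12, -4, -8, 49, 2, -1, 37, 42, 47, 9]
  49 vs smaller child 42 at index 7, swap → [-12, -4, -8, 42, 2, -1, 37, 49, 47, 9]
extract-min #6 returns -12:
  remove root -12; move last element 9 to root → [9, -4, -8, 42, 2, -1, 37, 49, 47]
  9 vs smaller child -8 at index 2, swap → [-8, -4, 9, 42, 2, -1, 37, 49, 47]
  9 vs smaller child -1 at index 5, swap → [-8, -4, -1, 42, 2, 9, 37, 49, 47]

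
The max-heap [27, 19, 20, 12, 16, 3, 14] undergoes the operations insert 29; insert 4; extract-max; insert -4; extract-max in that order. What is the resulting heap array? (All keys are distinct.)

[20, 19, 14, 12, 16, 3, -4, 4]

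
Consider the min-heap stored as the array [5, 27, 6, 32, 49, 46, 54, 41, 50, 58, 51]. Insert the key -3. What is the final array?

[-3, 27, 5, 32, 49, 6, 54, 41, 50, 58, 51, 46]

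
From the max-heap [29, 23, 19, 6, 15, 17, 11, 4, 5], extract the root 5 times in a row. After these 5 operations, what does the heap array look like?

[11, 6, 5, 4]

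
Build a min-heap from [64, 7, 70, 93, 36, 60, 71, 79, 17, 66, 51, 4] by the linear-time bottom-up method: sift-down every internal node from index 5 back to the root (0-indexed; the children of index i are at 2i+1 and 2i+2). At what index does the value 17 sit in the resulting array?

3

sift down from index 5:
  60 vs only child 4 at index 11, swap → [64, 7, 70, 93, 36, 4, 71, 79, 17, 66, 51, 60]
sift down from index 4: already satisfies heap property
sift down from index 3:
  93 vs smaller child 17 at index 8, swap → [64, 7, 70, 17, 36, 4, 71, 79, 93, 66, 51, 60]
sift down from index 2:
  70 vs smaller child 4 at index 5, swap → [64, 7, 4, 17, 36, 70, 71, 79, 93, 66, 51, 60]
  70 vs only child 60 at index 11, swap → [64, 7, 4, 17, 36, 60, 71, 79, 93, 66, 51, 70]
sift down from index 1: already satisfies heap property
sift down from index 0:
  64 vs smaller child 4 at index 2, swap → [4, 7, 64, 17, 36, 60, 71, 79, 93, 66, 51, 70]
  64 vs smaller child 60 at index 5, swap → [4, 7, 60, 17, 36, 64, 71, 79, 93, 66, 51, 70]
resulting array: [4, 7, 60, 17, 36, 64, 71, 79, 93, 66, 51, 70]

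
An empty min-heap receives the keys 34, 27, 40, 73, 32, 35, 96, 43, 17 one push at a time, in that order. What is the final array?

Insert 34:
  append 34 at index 0 → [34] (no swap needed)
Insert 27:
  append 27 at index 1 → [34, 27]
  27 < parent 34 at index 0, swap → [27, 34]
Insert 40:
  append 40 at index 2 → [27, 34, 40] (no swap needed)
Insert 73:
  append 73 at index 3 → [27, 34, 40, 73] (no swap needed)
Insert 32:
  append 32 at index 4 → [27, 34, 40, 73, 32]
  32 < parent 34 at index 1, swap → [27, 32, 40, 73, 34]
Insert 35:
  append 35 at index 5 → [27, 32, 40, 73, 34, 35]
  35 < parent 40 at index 2, swap → [27, 32, 35, 73, 34, 40]
Insert 96:
  append 96 at index 6 → [27, 32, 35, 73, 34, 40, 96] (no swap needed)
Insert 43:
  append 43 at index 7 → [27, 32, 35, 73, 34, 40, 96, 43]
  43 < parent 73 at index 3, swap → [27, 32, 35, 43, 34, 40, 96, 73]
Insert 17:
  append 17 at index 8 → [27, 32, 35, 43, 34, 40, 96, 73, 17]
  17 < parent 43 at index 3, swap → [27, 32, 35, 17, 34, 40, 96, 73, 43]
  17 < parent 32 at index 1, swap → [27, 17, 35, 32, 34, 40, 96, 73, 43]
  17 < parent 27 at index 0, swap → [17, 27, 35, 32, 34, 40, 96, 73, 43]

[17, 27, 35, 32, 34, 40, 96, 73, 43]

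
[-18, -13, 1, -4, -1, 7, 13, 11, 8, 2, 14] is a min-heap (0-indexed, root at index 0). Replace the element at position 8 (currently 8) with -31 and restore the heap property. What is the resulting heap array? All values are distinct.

[-31, -18, 1, -13, -1, 7, 13, 11, -4, 2, 14]

set index 8 from 8 to -31 → [-18, -13, 1, -4, -1, 7, 13, 11, -31, 2, 14]
-31 < parent -4 at index 3, swap → [-18, -13, 1, -31, -1, 7, 13, 11, -4, 2, 14]
-31 < parent -13 at index 1, swap → [-18, -31, 1, -13, -1, 7, 13, 11, -4, 2, 14]
-31 < parent -18 at index 0, swap → [-31, -18, 1, -13, -1, 7, 13, 11, -4, 2, 14]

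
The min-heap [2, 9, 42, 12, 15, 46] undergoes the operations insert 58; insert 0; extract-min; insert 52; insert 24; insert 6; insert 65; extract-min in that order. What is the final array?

[6, 9, 42, 12, 15, 46, 58, 52, 24, 65]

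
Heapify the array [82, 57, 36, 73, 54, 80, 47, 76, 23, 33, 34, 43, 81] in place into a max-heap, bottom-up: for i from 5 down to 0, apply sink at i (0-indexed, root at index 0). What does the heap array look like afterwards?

sift down from index 5:
  80 vs larger child 81 at index 12, swap → [82, 57, 36, 73, 54, 81, 47, 76, 23, 33, 34, 43, 80]
sift down from index 4: already satisfies heap property
sift down from index 3:
  73 vs larger child 76 at index 7, swap → [82, 57, 36, 76, 54, 81, 47, 73, 23, 33, 34, 43, 80]
sift down from index 2:
  36 vs larger child 81 at index 5, swap → [82, 57, 81, 76, 54, 36, 47, 73, 23, 33, 34, 43, 80]
  36 vs larger child 80 at index 12, swap → [82, 57, 81, 76, 54, 80, 47, 73, 23, 33, 34, 43, 36]
sift down from index 1:
  57 vs larger child 76 at index 3, swap → [82, 76, 81, 57, 54, 80, 47, 73, 23, 33, 34, 43, 36]
  57 vs larger child 73 at index 7, swap → [82, 76, 81, 73, 54, 80, 47, 57, 23, 33, 34, 43, 36]
sift down from index 0: already satisfies heap property

[82, 76, 81, 73, 54, 80, 47, 57, 23, 33, 34, 43, 36]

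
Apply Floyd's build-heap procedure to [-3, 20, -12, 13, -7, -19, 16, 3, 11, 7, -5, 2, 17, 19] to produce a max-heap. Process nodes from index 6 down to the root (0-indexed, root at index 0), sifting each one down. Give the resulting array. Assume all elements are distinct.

sift down from index 6:
  16 vs only child 19 at index 13, swap → [-3, 20, -12, 13, -7, -19, 19, 3, 11, 7, -5, 2, 17, 16]
sift down from index 5:
  -19 vs larger child 17 at index 12, swap → [-3, 20, -12, 13, -7, 17, 19, 3, 11, 7, -5, 2, -19, 16]
sift down from index 4:
  -7 vs larger child 7 at index 9, swap → [-3, 20, -12, 13, 7, 17, 19, 3, 11, -7, -5, 2, -19, 16]
sift down from index 3: already satisfies heap property
sift down from index 2:
  -12 vs larger child 19 at index 6, swap → [-3, 20, 19, 13, 7, 17, -12, 3, 11, -7, -5, 2, -19, 16]
  -12 vs only child 16 at index 13, swap → [-3, 20, 19, 13, 7, 17, 16, 3, 11, -7, -5, 2, -19, -12]
sift down from index 1: already satisfies heap property
sift down from index 0:
  -3 vs larger child 20 at index 1, swap → [20, -3, 19, 13, 7, 17, 16, 3, 11, -7, -5, 2, -19, -12]
  -3 vs larger child 13 at index 3, swap → [20, 13, 19, -3, 7, 17, 16, 3, 11, -7, -5, 2, -19, -12]
  -3 vs larger child 11 at index 8, swap → [20, 13, 19, 11, 7, 17, 16, 3, -3, -7, -5, 2, -19, -12]

[20, 13, 19, 11, 7, 17, 16, 3, -3, -7, -5, 2, -19, -12]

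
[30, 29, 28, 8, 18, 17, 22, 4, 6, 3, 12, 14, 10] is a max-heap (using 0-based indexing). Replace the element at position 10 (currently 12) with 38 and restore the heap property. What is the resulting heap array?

[38, 30, 28, 8, 29, 17, 22, 4, 6, 3, 18, 14, 10]

set index 10 from 12 to 38 → [30, 29, 28, 8, 18, 17, 22, 4, 6, 3, 38, 14, 10]
38 > parent 18 at index 4, swap → [30, 29, 28, 8, 38, 17, 22, 4, 6, 3, 18, 14, 10]
38 > parent 29 at index 1, swap → [30, 38, 28, 8, 29, 17, 22, 4, 6, 3, 18, 14, 10]
38 > parent 30 at index 0, swap → [38, 30, 28, 8, 29, 17, 22, 4, 6, 3, 18, 14, 10]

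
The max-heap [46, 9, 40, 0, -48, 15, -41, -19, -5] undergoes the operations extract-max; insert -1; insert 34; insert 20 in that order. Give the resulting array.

extract-max → returns 46:
  remove root 46; move last element -5 to root → [-5, 9, 40, 0, -48, 15, -41, -19]
  -5 vs larger child 40 at index 2, swap → [40, 9, -5, 0, -48, 15, -41, -19]
  -5 vs larger child 15 at index 5, swap → [40, 9, 15, 0, -48, -5, -41, -19]
insert -1:
  append -1 at index 8 → [40, 9, 15, 0, -48, -5, -41, -19, -1] (no swap needed)
insert 34:
  append 34 at index 9 → [40, 9, 15, 0, -48, -5, -41, -19, -1, 34]
  34 > parent -48 at index 4, swap → [40, 9, 15, 0, 34, -5, -41, -19, -1, -48]
  34 > parent 9 at index 1, swap → [40, 34, 15, 0, 9, -5, -41, -19, -1, -48]
insert 20:
  append 20 at index 10 → [40, 34, 15, 0, 9, -5, -41, -19, -1, -48, 20]
  20 > parent 9 at index 4, swap → [40, 34, 15, 0, 20, -5, -41, -19, -1, -48, 9]

[40, 34, 15, 0, 20, -5, -41, -19, -1, -48, 9]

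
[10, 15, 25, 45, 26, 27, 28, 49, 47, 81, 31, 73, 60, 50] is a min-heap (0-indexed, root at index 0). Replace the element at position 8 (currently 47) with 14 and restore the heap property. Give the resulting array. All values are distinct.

set index 8 from 47 to 14 → [10, 15, 25, 45, 26, 27, 28, 49, 14, 81, 31, 73, 60, 50]
14 < parent 45 at index 3, swap → [10, 15, 25, 14, 26, 27, 28, 49, 45, 81, 31, 73, 60, 50]
14 < parent 15 at index 1, swap → [10, 14, 25, 15, 26, 27, 28, 49, 45, 81, 31, 73, 60, 50]

[10, 14, 25, 15, 26, 27, 28, 49, 45, 81, 31, 73, 60, 50]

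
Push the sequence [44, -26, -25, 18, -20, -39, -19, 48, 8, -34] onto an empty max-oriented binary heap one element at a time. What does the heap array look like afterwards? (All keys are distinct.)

Insert 44:
  append 44 at index 0 → [44] (no swap needed)
Insert -26:
  append -26 at index 1 → [44, -26] (no swap needed)
Insert -25:
  append -25 at index 2 → [44, -26, -25] (no swap needed)
Insert 18:
  append 18 at index 3 → [44, -26, -25, 18]
  18 > parent -26 at index 1, swap → [44, 18, -25, -26]
Insert -20:
  append -20 at index 4 → [44, 18, -25, -26, -20] (no swap needed)
Insert -39:
  append -39 at index 5 → [44, 18, -25, -26, -20, -39] (no swap needed)
Insert -19:
  append -19 at index 6 → [44, 18, -25, -26, -20, -39, -19]
  -19 > parent -25 at index 2, swap → [44, 18, -19, -26, -20, -39, -25]
Insert 48:
  append 48 at index 7 → [44, 18, -19, -26, -20, -39, -25, 48]
  48 > parent -26 at index 3, swap → [44, 18, -19, 48, -20, -39, -25, -26]
  48 > parent 18 at index 1, swap → [44, 48, -19, 18, -20, -39, -25, -26]
  48 > parent 44 at index 0, swap → [48, 44, -19, 18, -20, -39, -25, -26]
Insert 8:
  append 8 at index 8 → [48, 44, -19, 18, -20, -39, -25, -26, 8] (no swap needed)
Insert -34:
  append -34 at index 9 → [48, 44, -19, 18, -20, -39, -25, -26, 8, -34] (no swap needed)

[48, 44, -19, 18, -20, -39, -25, -26, 8, -34]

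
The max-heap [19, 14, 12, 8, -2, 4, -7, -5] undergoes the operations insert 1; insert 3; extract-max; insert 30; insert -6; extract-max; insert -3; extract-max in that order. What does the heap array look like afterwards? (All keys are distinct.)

[12, 8, 4, 1, 3, -3, -7, -5, -2, -6]

insert 1:
  append 1 at index 8 → [19, 14, 12, 8, -2, 4, -7, -5, 1] (no swap needed)
insert 3:
  append 3 at index 9 → [19, 14, 12, 8, -2, 4, -7, -5, 1, 3]
  3 > parent -2 at index 4, swap → [19, 14, 12, 8, 3, 4, -7, -5, 1, -2]
extract-max → returns 19:
  remove root 19; move last element -2 to root → [-2, 14, 12, 8, 3, 4, -7, -5, 1]
  -2 vs larger child 14 at index 1, swap → [14, -2, 12, 8, 3, 4, -7, -5, 1]
  -2 vs larger child 8 at index 3, swap → [14, 8, 12, -2, 3, 4, -7, -5, 1]
  -2 vs larger child 1 at index 8, swap → [14, 8, 12, 1, 3, 4, -7, -5, -2]
insert 30:
  append 30 at index 9 → [14, 8, 12, 1, 3, 4, -7, -5, -2, 30]
  30 > parent 3 at index 4, swap → [14, 8, 12, 1, 30, 4, -7, -5, -2, 3]
  30 > parent 8 at index 1, swap → [14, 30, 12, 1, 8, 4, -7, -5, -2, 3]
  30 > parent 14 at index 0, swap → [30, 14, 12, 1, 8, 4, -7, -5, -2, 3]
insert -6:
  append -6 at index 10 → [30, 14, 12, 1, 8, 4, -7, -5, -2, 3, -6] (no swap needed)
extract-max → returns 30:
  remove root 30; move last element -6 to root → [-6, 14, 12, 1, 8, 4, -7, -5, -2, 3]
  -6 vs larger child 14 at index 1, swap → [14, -6, 12, 1, 8, 4, -7, -5, -2, 3]
  -6 vs larger child 8 at index 4, swap → [14, 8, 12, 1, -6, 4, -7, -5, -2, 3]
  -6 vs only child 3 at index 9, swap → [14, 8, 12, 1, 3, 4, -7, -5, -2, -6]
insert -3:
  append -3 at index 10 → [14, 8, 12, 1, 3, 4, -7, -5, -2, -6, -3] (no swap needed)
extract-max → returns 14:
  remove root 14; move last element -3 to root → [-3, 8, 12, 1, 3, 4, -7, -5, -2, -6]
  -3 vs larger child 12 at index 2, swap → [12, 8, -3, 1, 3, 4, -7, -5, -2, -6]
  -3 vs larger child 4 at index 5, swap → [12, 8, 4, 1, 3, -3, -7, -5, -2, -6]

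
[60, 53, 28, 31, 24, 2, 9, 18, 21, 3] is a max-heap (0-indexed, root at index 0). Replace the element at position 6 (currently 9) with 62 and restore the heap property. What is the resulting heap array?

set index 6 from 9 to 62 → [60, 53, 28, 31, 24, 2, 62, 18, 21, 3]
62 > parent 28 at index 2, swap → [60, 53, 62, 31, 24, 2, 28, 18, 21, 3]
62 > parent 60 at index 0, swap → [62, 53, 60, 31, 24, 2, 28, 18, 21, 3]

[62, 53, 60, 31, 24, 2, 28, 18, 21, 3]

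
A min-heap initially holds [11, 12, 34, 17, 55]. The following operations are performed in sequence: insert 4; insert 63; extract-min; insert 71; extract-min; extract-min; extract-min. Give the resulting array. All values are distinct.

insert 4:
  append 4 at index 5 → [11, 12, 34, 17, 55, 4]
  4 < parent 34 at index 2, swap → [11, 12, 4, 17, 55, 34]
  4 < parent 11 at index 0, swap → [4, 12, 11, 17, 55, 34]
insert 63:
  append 63 at index 6 → [4, 12, 11, 17, 55, 34, 63] (no swap needed)
extract-min → returns 4:
  remove root 4; move last element 63 to root → [63, 12, 11, 17, 55, 34]
  63 vs smaller child 11 at index 2, swap → [11, 12, 63, 17, 55, 34]
  63 vs only child 34 at index 5, swap → [11, 12, 34, 17, 55, 63]
insert 71:
  append 71 at index 6 → [11, 12, 34, 17, 55, 63, 71] (no swap needed)
extract-min → returns 11:
  remove root 11; move last element 71 to root → [71, 12, 34, 17, 55, 63]
  71 vs smaller child 12 at index 1, swap → [12, 71, 34, 17, 55, 63]
  71 vs smaller child 17 at index 3, swap → [12, 17, 34, 71, 55, 63]
extract-min → returns 12:
  remove root 12; move last element 63 to root → [63, 17, 34, 71, 55]
  63 vs smaller child 17 at index 1, swap → [17, 63, 34, 71, 55]
  63 vs smaller child 55 at index 4, swap → [17, 55, 34, 71, 63]
extract-min → returns 17:
  remove root 17; move last element 63 to root → [63, 55, 34, 71]
  63 vs smaller child 34 at index 2, swap → [34, 55, 63, 71]

[34, 55, 63, 71]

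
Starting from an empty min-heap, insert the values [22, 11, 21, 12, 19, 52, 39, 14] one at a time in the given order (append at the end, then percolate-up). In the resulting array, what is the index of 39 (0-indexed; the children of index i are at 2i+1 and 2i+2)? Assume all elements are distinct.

6

Insert 22:
  append 22 at index 0 → [22] (no swap needed)
Insert 11:
  append 11 at index 1 → [22, 11]
  11 < parent 22 at index 0, swap → [11, 22]
Insert 21:
  append 21 at index 2 → [11, 22, 21] (no swap needed)
Insert 12:
  append 12 at index 3 → [11, 22, 21, 12]
  12 < parent 22 at index 1, swap → [11, 12, 21, 22]
Insert 19:
  append 19 at index 4 → [11, 12, 21, 22, 19] (no swap needed)
Insert 52:
  append 52 at index 5 → [11, 12, 21, 22, 19, 52] (no swap needed)
Insert 39:
  append 39 at index 6 → [11, 12, 21, 22, 19, 52, 39] (no swap needed)
Insert 14:
  append 14 at index 7 → [11, 12, 21, 22, 19, 52, 39, 14]
  14 < parent 22 at index 3, swap → [11, 12, 21, 14, 19, 52, 39, 22]
resulting array: [11, 12, 21, 14, 19, 52, 39, 22]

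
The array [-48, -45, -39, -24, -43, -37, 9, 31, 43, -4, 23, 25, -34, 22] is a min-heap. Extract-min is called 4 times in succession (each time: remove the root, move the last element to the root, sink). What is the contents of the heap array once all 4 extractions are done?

[-37, -34, 9, -24, -4, 25, 23, 31, 43, 22]

extract-min #1 returns -48:
  remove root -48; move last element 22 to root → [22, -45, -39, -24, -43, -37, 9, 31, 43, -4, 23, 25, -34]
  22 vs smaller child -45 at index 1, swap → [-45, 22, -39, -24, -43, -37, 9, 31, 43, -4, 23, 25, -34]
  22 vs smaller child -43 at index 4, swap → [-45, -43, -39, -24, 22, -37, 9, 31, 43, -4, 23, 25, -34]
  22 vs smaller child -4 at index 9, swap → [-45, -43, -39, -24, -4, -37, 9, 31, 43, 22, 23, 25, -34]
extract-min #2 returns -45:
  remove root -45; move last element -34 to root → [-34, -43, -39, -24, -4, -37, 9, 31, 43, 22, 23, 25]
  -34 vs smaller child -43 at index 1, swap → [-43, -34, -39, -24, -4, -37, 9, 31, 43, 22, 23, 25]
extract-min #3 returns -43:
  remove root -43; move last element 25 to root → [25, -34, -39, -24, -4, -37, 9, 31, 43, 22, 23]
  25 vs smaller child -39 at index 2, swap → [-39, -34, 25, -24, -4, -37, 9, 31, 43, 22, 23]
  25 vs smaller child -37 at index 5, swap → [-39, -34, -37, -24, -4, 25, 9, 31, 43, 22, 23]
extract-min #4 returns -39:
  remove root -39; move last element 23 to root → [23, -34, -37, -24, -4, 25, 9, 31, 43, 22]
  23 vs smaller child -37 at index 2, swap → [-37, -34, 23, -24, -4, 25, 9, 31, 43, 22]
  23 vs smaller child 9 at index 6, swap → [-37, -34, 9, -24, -4, 25, 23, 31, 43, 22]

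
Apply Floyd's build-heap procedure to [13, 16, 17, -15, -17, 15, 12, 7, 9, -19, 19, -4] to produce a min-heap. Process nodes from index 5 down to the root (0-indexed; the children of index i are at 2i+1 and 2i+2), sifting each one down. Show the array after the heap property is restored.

sift down from index 5:
  15 vs only child -4 at index 11, swap → [13, 16, 17, -15, -17, -4, 12, 7, 9, -19, 19, 15]
sift down from index 4:
  -17 vs smaller child -19 at index 9, swap → [13, 16, 17, -15, -19, -4, 12, 7, 9, -17, 19, 15]
sift down from index 3: already satisfies heap property
sift down from index 2:
  17 vs smaller child -4 at index 5, swap → [13, 16, -4, -15, -19, 17, 12, 7, 9, -17, 19, 15]
  17 vs only child 15 at index 11, swap → [13, 16, -4, -15, -19, 15, 12, 7, 9, -17, 19, 17]
sift down from index 1:
  16 vs smaller child -19 at index 4, swap → [13, -19, -4, -15, 16, 15, 12, 7, 9, -17, 19, 17]
  16 vs smaller child -17 at index 9, swap → [13, -19, -4, -15, -17, 15, 12, 7, 9, 16, 19, 17]
sift down from index 0:
  13 vs smaller child -19 at index 1, swap → [-19, 13, -4, -15, -17, 15, 12, 7, 9, 16, 19, 17]
  13 vs smaller child -17 at index 4, swap → [-19, -17, -4, -15, 13, 15, 12, 7, 9, 16, 19, 17]

[-19, -17, -4, -15, 13, 15, 12, 7, 9, 16, 19, 17]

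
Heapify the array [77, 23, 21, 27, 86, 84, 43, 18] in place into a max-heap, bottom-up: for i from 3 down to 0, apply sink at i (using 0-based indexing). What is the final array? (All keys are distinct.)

[86, 77, 84, 27, 23, 21, 43, 18]

sift down from index 3: already satisfies heap property
sift down from index 2:
  21 vs larger child 84 at index 5, swap → [77, 23, 84, 27, 86, 21, 43, 18]
sift down from index 1:
  23 vs larger child 86 at index 4, swap → [77, 86, 84, 27, 23, 21, 43, 18]
sift down from index 0:
  77 vs larger child 86 at index 1, swap → [86, 77, 84, 27, 23, 21, 43, 18]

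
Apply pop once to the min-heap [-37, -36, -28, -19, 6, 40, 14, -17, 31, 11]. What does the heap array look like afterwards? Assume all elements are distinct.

[-36, -19, -28, -17, 6, 40, 14, 11, 31]

remove root -37; move last element 11 to root → [11, -36, -28, -19, 6, 40, 14, -17, 31]
11 vs smaller child -36 at index 1, swap → [-36, 11, -28, -19, 6, 40, 14, -17, 31]
11 vs smaller child -19 at index 3, swap → [-36, -19, -28, 11, 6, 40, 14, -17, 31]
11 vs smaller child -17 at index 7, swap → [-36, -19, -28, -17, 6, 40, 14, 11, 31]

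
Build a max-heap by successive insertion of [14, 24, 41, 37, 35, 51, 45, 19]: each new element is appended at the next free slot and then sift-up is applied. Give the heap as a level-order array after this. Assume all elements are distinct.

Insert 14:
  append 14 at index 0 → [14] (no swap needed)
Insert 24:
  append 24 at index 1 → [14, 24]
  24 > parent 14 at index 0, swap → [24, 14]
Insert 41:
  append 41 at index 2 → [24, 14, 41]
  41 > parent 24 at index 0, swap → [41, 14, 24]
Insert 37:
  append 37 at index 3 → [41, 14, 24, 37]
  37 > parent 14 at index 1, swap → [41, 37, 24, 14]
Insert 35:
  append 35 at index 4 → [41, 37, 24, 14, 35] (no swap needed)
Insert 51:
  append 51 at index 5 → [41, 37, 24, 14, 35, 51]
  51 > parent 24 at index 2, swap → [41, 37, 51, 14, 35, 24]
  51 > parent 41 at index 0, swap → [51, 37, 41, 14, 35, 24]
Insert 45:
  append 45 at index 6 → [51, 37, 41, 14, 35, 24, 45]
  45 > parent 41 at index 2, swap → [51, 37, 45, 14, 35, 24, 41]
Insert 19:
  append 19 at index 7 → [51, 37, 45, 14, 35, 24, 41, 19]
  19 > parent 14 at index 3, swap → [51, 37, 45, 19, 35, 24, 41, 14]

[51, 37, 45, 19, 35, 24, 41, 14]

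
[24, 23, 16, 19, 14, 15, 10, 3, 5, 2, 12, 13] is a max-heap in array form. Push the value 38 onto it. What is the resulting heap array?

append 38 at index 12 → [24, 23, 16, 19, 14, 15, 10, 3, 5, 2, 12, 13, 38]
38 > parent 15 at index 5, swap → [24, 23, 16, 19, 14, 38, 10, 3, 5, 2, 12, 13, 15]
38 > parent 16 at index 2, swap → [24, 23, 38, 19, 14, 16, 10, 3, 5, 2, 12, 13, 15]
38 > parent 24 at index 0, swap → [38, 23, 24, 19, 14, 16, 10, 3, 5, 2, 12, 13, 15]

[38, 23, 24, 19, 14, 16, 10, 3, 5, 2, 12, 13, 15]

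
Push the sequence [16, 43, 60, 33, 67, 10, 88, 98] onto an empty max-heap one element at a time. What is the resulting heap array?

Insert 16:
  append 16 at index 0 → [16] (no swap needed)
Insert 43:
  append 43 at index 1 → [16, 43]
  43 > parent 16 at index 0, swap → [43, 16]
Insert 60:
  append 60 at index 2 → [43, 16, 60]
  60 > parent 43 at index 0, swap → [60, 16, 43]
Insert 33:
  append 33 at index 3 → [60, 16, 43, 33]
  33 > parent 16 at index 1, swap → [60, 33, 43, 16]
Insert 67:
  append 67 at index 4 → [60, 33, 43, 16, 67]
  67 > parent 33 at index 1, swap → [60, 67, 43, 16, 33]
  67 > parent 60 at index 0, swap → [67, 60, 43, 16, 33]
Insert 10:
  append 10 at index 5 → [67, 60, 43, 16, 33, 10] (no swap needed)
Insert 88:
  append 88 at index 6 → [67, 60, 43, 16, 33, 10, 88]
  88 > parent 43 at index 2, swap → [67, 60, 88, 16, 33, 10, 43]
  88 > parent 67 at index 0, swap → [88, 60, 67, 16, 33, 10, 43]
Insert 98:
  append 98 at index 7 → [88, 60, 67, 16, 33, 10, 43, 98]
  98 > parent 16 at index 3, swap → [88, 60, 67, 98, 33, 10, 43, 16]
  98 > parent 60 at index 1, swap → [88, 98, 67, 60, 33, 10, 43, 16]
  98 > parent 88 at index 0, swap → [98, 88, 67, 60, 33, 10, 43, 16]

[98, 88, 67, 60, 33, 10, 43, 16]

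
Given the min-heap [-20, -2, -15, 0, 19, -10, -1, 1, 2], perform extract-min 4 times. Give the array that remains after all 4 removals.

extract-min #1 returns -20:
  remove root -20; move last element 2 to root → [2, -2, -15, 0, 19, -10, -1, 1]
  2 vs smaller child -15 at index 2, swap → [-15, -2, 2, 0, 19, -10, -1, 1]
  2 vs smaller child -10 at index 5, swap → [-15, -2, -10, 0, 19, 2, -1, 1]
extract-min #2 returns -15:
  remove root -15; move last element 1 to root → [1, -2, -10, 0, 19, 2, -1]
  1 vs smaller child -10 at index 2, swap → [-10, -2, 1, 0, 19, 2, -1]
  1 vs smaller child -1 at index 6, swap → [-10, -2, -1, 0, 19, 2, 1]
extract-min #3 returns -10:
  remove root -10; move last element 1 to root → [1, -2, -1, 0, 19, 2]
  1 vs smaller child -2 at index 1, swap → [-2, 1, -1, 0, 19, 2]
  1 vs smaller child 0 at index 3, swap → [-2, 0, -1, 1, 19, 2]
extract-min #4 returns -2:
  remove root -2; move last element 2 to root → [2, 0, -1, 1, 19]
  2 vs smaller child -1 at index 2, swap → [-1, 0, 2, 1, 19]

[-1, 0, 2, 1, 19]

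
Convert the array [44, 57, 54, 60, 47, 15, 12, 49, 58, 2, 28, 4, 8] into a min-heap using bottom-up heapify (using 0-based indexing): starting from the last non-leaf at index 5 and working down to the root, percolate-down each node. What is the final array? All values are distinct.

[2, 28, 4, 49, 44, 8, 12, 60, 58, 47, 57, 15, 54]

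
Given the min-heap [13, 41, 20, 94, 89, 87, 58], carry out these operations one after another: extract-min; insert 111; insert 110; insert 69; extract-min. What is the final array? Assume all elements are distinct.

[41, 69, 58, 94, 89, 87, 111, 110]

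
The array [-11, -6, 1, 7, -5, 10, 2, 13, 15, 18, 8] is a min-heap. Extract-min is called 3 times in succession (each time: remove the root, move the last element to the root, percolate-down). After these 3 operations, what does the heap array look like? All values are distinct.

[1, 7, 2, 13, 8, 10, 15, 18]

extract-min #1 returns -11:
  remove root -11; move last element 8 to root → [8, -6, 1, 7, -5, 10, 2, 13, 15, 18]
  8 vs smaller child -6 at index 1, swap → [-6, 8, 1, 7, -5, 10, 2, 13, 15, 18]
  8 vs smaller child -5 at index 4, swap → [-6, -5, 1, 7, 8, 10, 2, 13, 15, 18]
extract-min #2 returns -6:
  remove root -6; move last element 18 to root → [18, -5, 1, 7, 8, 10, 2, 13, 15]
  18 vs smaller child -5 at index 1, swap → [-5, 18, 1, 7, 8, 10, 2, 13, 15]
  18 vs smaller child 7 at index 3, swap → [-5, 7, 1, 18, 8, 10, 2, 13, 15]
  18 vs smaller child 13 at index 7, swap → [-5, 7, 1, 13, 8, 10, 2, 18, 15]
extract-min #3 returns -5:
  remove root -5; move last element 15 to root → [15, 7, 1, 13, 8, 10, 2, 18]
  15 vs smaller child 1 at index 2, swap → [1, 7, 15, 13, 8, 10, 2, 18]
  15 vs smaller child 2 at index 6, swap → [1, 7, 2, 13, 8, 10, 15, 18]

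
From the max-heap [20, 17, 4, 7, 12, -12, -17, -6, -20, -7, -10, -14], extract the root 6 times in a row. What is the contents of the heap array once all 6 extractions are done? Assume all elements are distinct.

[-7, -10, -12, -17, -14, -20]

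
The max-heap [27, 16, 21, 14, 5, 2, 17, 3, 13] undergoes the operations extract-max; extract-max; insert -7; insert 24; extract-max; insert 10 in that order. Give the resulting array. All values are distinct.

extract-max → returns 27:
  remove root 27; move last element 13 to root → [13, 16, 21, 14, 5, 2, 17, 3]
  13 vs larger child 21 at index 2, swap → [21, 16, 13, 14, 5, 2, 17, 3]
  13 vs larger child 17 at index 6, swap → [21, 16, 17, 14, 5, 2, 13, 3]
extract-max → returns 21:
  remove root 21; move last element 3 to root → [3, 16, 17, 14, 5, 2, 13]
  3 vs larger child 17 at index 2, swap → [17, 16, 3, 14, 5, 2, 13]
  3 vs larger child 13 at index 6, swap → [17, 16, 13, 14, 5, 2, 3]
insert -7:
  append -7 at index 7 → [17, 16, 13, 14, 5, 2, 3, -7] (no swap needed)
insert 24:
  append 24 at index 8 → [17, 16, 13, 14, 5, 2, 3, -7, 24]
  24 > parent 14 at index 3, swap → [17, 16, 13, 24, 5, 2, 3, -7, 14]
  24 > parent 16 at index 1, swap → [17, 24, 13, 16, 5, 2, 3, -7, 14]
  24 > parent 17 at index 0, swap → [24, 17, 13, 16, 5, 2, 3, -7, 14]
extract-max → returns 24:
  remove root 24; move last element 14 to root → [14, 17, 13, 16, 5, 2, 3, -7]
  14 vs larger child 17 at index 1, swap → [17, 14, 13, 16, 5, 2, 3, -7]
  14 vs larger child 16 at index 3, swap → [17, 16, 13, 14, 5, 2, 3, -7]
insert 10:
  append 10 at index 8 → [17, 16, 13, 14, 5, 2, 3, -7, 10] (no swap needed)

[17, 16, 13, 14, 5, 2, 3, -7, 10]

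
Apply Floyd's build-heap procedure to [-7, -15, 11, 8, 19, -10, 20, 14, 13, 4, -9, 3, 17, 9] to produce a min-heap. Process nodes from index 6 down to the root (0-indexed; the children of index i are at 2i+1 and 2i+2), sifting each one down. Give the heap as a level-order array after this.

[-15, -9, -10, 8, -7, 3, 9, 14, 13, 4, 19, 11, 17, 20]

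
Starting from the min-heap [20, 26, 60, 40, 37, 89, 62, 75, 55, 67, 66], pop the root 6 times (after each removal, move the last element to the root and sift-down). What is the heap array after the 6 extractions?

extract-min #1 returns 20:
  remove root 20; move last element 66 to root → [66, 26, 60, 40, 37, 89, 62, 75, 55, 67]
  66 vs smaller child 26 at index 1, swap → [26, 66, 60, 40, 37, 89, 62, 75, 55, 67]
  66 vs smaller child 37 at index 4, swap → [26, 37, 60, 40, 66, 89, 62, 75, 55, 67]
extract-min #2 returns 26:
  remove root 26; move last element 67 to root → [67, 37, 60, 40, 66, 89, 62, 75, 55]
  67 vs smaller child 37 at index 1, swap → [37, 67, 60, 40, 66, 89, 62, 75, 55]
  67 vs smaller child 40 at index 3, swap → [37, 40, 60, 67, 66, 89, 62, 75, 55]
  67 vs smaller child 55 at index 8, swap → [37, 40, 60, 55, 66, 89, 62, 75, 67]
extract-min #3 returns 37:
  remove root 37; move last element 67 to root → [67, 40, 60, 55, 66, 89, 62, 75]
  67 vs smaller child 40 at index 1, swap → [40, 67, 60, 55, 66, 89, 62, 75]
  67 vs smaller child 55 at index 3, swap → [40, 55, 60, 67, 66, 89, 62, 75]
extract-min #4 returns 40:
  remove root 40; move last element 75 to root → [75, 55, 60, 67, 66, 89, 62]
  75 vs smaller child 55 at index 1, swap → [55, 75, 60, 67, 66, 89, 62]
  75 vs smaller child 66 at index 4, swap → [55, 66, 60, 67, 75, 89, 62]
extract-min #5 returns 55:
  remove root 55; move last element 62 to root → [62, 66, 60, 67, 75, 89]
  62 vs smaller child 60 at index 2, swap → [60, 66, 62, 67, 75, 89]
extract-min #6 returns 60:
  remove root 60; move last element 89 to root → [89, 66, 62, 67, 75]
  89 vs smaller child 62 at index 2, swap → [62, 66, 89, 67, 75]

[62, 66, 89, 67, 75]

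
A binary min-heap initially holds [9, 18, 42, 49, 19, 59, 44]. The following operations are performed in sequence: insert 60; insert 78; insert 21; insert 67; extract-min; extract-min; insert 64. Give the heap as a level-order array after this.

[19, 21, 42, 49, 64, 59, 44, 60, 78, 67]

insert 60:
  append 60 at index 7 → [9, 18, 42, 49, 19, 59, 44, 60] (no swap needed)
insert 78:
  append 78 at index 8 → [9, 18, 42, 49, 19, 59, 44, 60, 78] (no swap needed)
insert 21:
  append 21 at index 9 → [9, 18, 42, 49, 19, 59, 44, 60, 78, 21] (no swap needed)
insert 67:
  append 67 at index 10 → [9, 18, 42, 49, 19, 59, 44, 60, 78, 21, 67] (no swap needed)
extract-min → returns 9:
  remove root 9; move last element 67 to root → [67, 18, 42, 49, 19, 59, 44, 60, 78, 21]
  67 vs smaller child 18 at index 1, swap → [18, 67, 42, 49, 19, 59, 44, 60, 78, 21]
  67 vs smaller child 19 at index 4, swap → [18, 19, 42, 49, 67, 59, 44, 60, 78, 21]
  67 vs only child 21 at index 9, swap → [18, 19, 42, 49, 21, 59, 44, 60, 78, 67]
extract-min → returns 18:
  remove root 18; move last element 67 to root → [67, 19, 42, 49, 21, 59, 44, 60, 78]
  67 vs smaller child 19 at index 1, swap → [19, 67, 42, 49, 21, 59, 44, 60, 78]
  67 vs smaller child 21 at index 4, swap → [19, 21, 42, 49, 67, 59, 44, 60, 78]
insert 64:
  append 64 at index 9 → [19, 21, 42, 49, 67, 59, 44, 60, 78, 64]
  64 < parent 67 at index 4, swap → [19, 21, 42, 49, 64, 59, 44, 60, 78, 67]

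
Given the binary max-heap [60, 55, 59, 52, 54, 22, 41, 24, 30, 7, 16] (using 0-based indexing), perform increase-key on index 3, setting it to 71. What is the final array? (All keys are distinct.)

[71, 60, 59, 55, 54, 22, 41, 24, 30, 7, 16]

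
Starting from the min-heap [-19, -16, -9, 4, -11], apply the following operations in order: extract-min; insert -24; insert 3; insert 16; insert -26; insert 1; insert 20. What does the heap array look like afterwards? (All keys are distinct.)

extract-min → returns -19:
  remove root -19; move last element -11 to root → [-11, -16, -9, 4]
  -11 vs smaller child -16 at index 1, swap → [-16, -11, -9, 4]
insert -24:
  append -24 at index 4 → [-16, -11, -9, 4, -24]
  -24 < parent -11 at index 1, swap → [-16, -24, -9, 4, -11]
  -24 < parent -16 at index 0, swap → [-24, -16, -9, 4, -11]
insert 3:
  append 3 at index 5 → [-24, -16, -9, 4, -11, 3] (no swap needed)
insert 16:
  append 16 at index 6 → [-24, -16, -9, 4, -11, 3, 16] (no swap needed)
insert -26:
  append -26 at index 7 → [-24, -16, -9, 4, -11, 3, 16, -26]
  -26 < parent 4 at index 3, swap → [-24, -16, -9, -26, -11, 3, 16, 4]
  -26 < parent -16 at index 1, swap → [-24, -26, -9, -16, -11, 3, 16, 4]
  -26 < parent -24 at index 0, swap → [-26, -24, -9, -16, -11, 3, 16, 4]
insert 1:
  append 1 at index 8 → [-26, -24, -9, -16, -11, 3, 16, 4, 1] (no swap needed)
insert 20:
  append 20 at index 9 → [-26, -24, -9, -16, -11, 3, 16, 4, 1, 20] (no swap needed)

[-26, -24, -9, -16, -11, 3, 16, 4, 1, 20]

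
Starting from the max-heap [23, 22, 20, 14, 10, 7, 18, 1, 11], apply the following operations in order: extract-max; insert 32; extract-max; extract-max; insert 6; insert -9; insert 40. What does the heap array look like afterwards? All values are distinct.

extract-max → returns 23:
  remove root 23; move last element 11 to root → [11, 22, 20, 14, 10, 7, 18, 1]
  11 vs larger child 22 at index 1, swap → [22, 11, 20, 14, 10, 7, 18, 1]
  11 vs larger child 14 at index 3, swap → [22, 14, 20, 11, 10, 7, 18, 1]
insert 32:
  append 32 at index 8 → [22, 14, 20, 11, 10, 7, 18, 1, 32]
  32 > parent 11 at index 3, swap → [22, 14, 20, 32, 10, 7, 18, 1, 11]
  32 > parent 14 at index 1, swap → [22, 32, 20, 14, 10, 7, 18, 1, 11]
  32 > parent 22 at index 0, swap → [32, 22, 20, 14, 10, 7, 18, 1, 11]
extract-max → returns 32:
  remove root 32; move last element 11 to root → [11, 22, 20, 14, 10, 7, 18, 1]
  11 vs larger child 22 at index 1, swap → [22, 11, 20, 14, 10, 7, 18, 1]
  11 vs larger child 14 at index 3, swap → [22, 14, 20, 11, 10, 7, 18, 1]
extract-max → returns 22:
  remove root 22; move last element 1 to root → [1, 14, 20, 11, 10, 7, 18]
  1 vs larger child 20 at index 2, swap → [20, 14, 1, 11, 10, 7, 18]
  1 vs larger child 18 at index 6, swap → [20, 14, 18, 11, 10, 7, 1]
insert 6:
  append 6 at index 7 → [20, 14, 18, 11, 10, 7, 1, 6] (no swap needed)
insert -9:
  append -9 at index 8 → [20, 14, 18, 11, 10, 7, 1, 6, -9] (no swap needed)
insert 40:
  append 40 at index 9 → [20, 14, 18, 11, 10, 7, 1, 6, -9, 40]
  40 > parent 10 at index 4, swap → [20, 14, 18, 11, 40, 7, 1, 6, -9, 10]
  40 > parent 14 at index 1, swap → [20, 40, 18, 11, 14, 7, 1, 6, -9, 10]
  40 > parent 20 at index 0, swap → [40, 20, 18, 11, 14, 7, 1, 6, -9, 10]

[40, 20, 18, 11, 14, 7, 1, 6, -9, 10]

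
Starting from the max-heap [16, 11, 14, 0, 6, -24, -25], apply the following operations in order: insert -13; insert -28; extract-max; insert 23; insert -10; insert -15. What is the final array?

[23, 14, -24, 11, 6, -28, -25, -13, 0, -10, -15]

insert -13:
  append -13 at index 7 → [16, 11, 14, 0, 6, -24, -25, -13] (no swap needed)
insert -28:
  append -28 at index 8 → [16, 11, 14, 0, 6, -24, -25, -13, -28] (no swap needed)
extract-max → returns 16:
  remove root 16; move last element -28 to root → [-28, 11, 14, 0, 6, -24, -25, -13]
  -28 vs larger child 14 at index 2, swap → [14, 11, -28, 0, 6, -24, -25, -13]
  -28 vs larger child -24 at index 5, swap → [14, 11, -24, 0, 6, -28, -25, -13]
insert 23:
  append 23 at index 8 → [14, 11, -24, 0, 6, -28, -25, -13, 23]
  23 > parent 0 at index 3, swap → [14, 11, -24, 23, 6, -28, -25, -13, 0]
  23 > parent 11 at index 1, swap → [14, 23, -24, 11, 6, -28, -25, -13, 0]
  23 > parent 14 at index 0, swap → [23, 14, -24, 11, 6, -28, -25, -13, 0]
insert -10:
  append -10 at index 9 → [23, 14, -24, 11, 6, -28, -25, -13, 0, -10] (no swap needed)
insert -15:
  append -15 at index 10 → [23, 14, -24, 11, 6, -28, -25, -13, 0, -10, -15] (no swap needed)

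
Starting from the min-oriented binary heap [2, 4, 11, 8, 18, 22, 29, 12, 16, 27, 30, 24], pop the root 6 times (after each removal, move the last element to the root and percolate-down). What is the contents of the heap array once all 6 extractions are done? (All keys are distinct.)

extract-min #1 returns 2:
  remove root 2; move last element 24 to root → [24, 4, 11, 8, 18, 22, 29, 12, 16, 27, 30]
  24 vs smaller child 4 at index 1, swap → [4, 24, 11, 8, 18, 22, 29, 12, 16, 27, 30]
  24 vs smaller child 8 at index 3, swap → [4, 8, 11, 24, 18, 22, 29, 12, 16, 27, 30]
  24 vs smaller child 12 at index 7, swap → [4, 8, 11, 12, 18, 22, 29, 24, 16, 27, 30]
extract-min #2 returns 4:
  remove root 4; move last element 30 to root → [30, 8, 11, 12, 18, 22, 29, 24, 16, 27]
  30 vs smaller child 8 at index 1, swap → [8, 30, 11, 12, 18, 22, 29, 24, 16, 27]
  30 vs smaller child 12 at index 3, swap → [8, 12, 11, 30, 18, 22, 29, 24, 16, 27]
  30 vs smaller child 16 at index 8, swap → [8, 12, 11, 16, 18, 22, 29, 24, 30, 27]
extract-min #3 returns 8:
  remove root 8; move last element 27 to root → [27, 12, 11, 16, 18, 22, 29, 24, 30]
  27 vs smaller child 11 at index 2, swap → [11, 12, 27, 16, 18, 22, 29, 24, 30]
  27 vs smaller child 22 at index 5, swap → [11, 12, 22, 16, 18, 27, 29, 24, 30]
extract-min #4 returns 11:
  remove root 11; move last element 30 to root → [30, 12, 22, 16, 18, 27, 29, 24]
  30 vs smaller child 12 at index 1, swap → [12, 30, 22, 16, 18, 27, 29, 24]
  30 vs smaller child 16 at index 3, swap → [12, 16, 22, 30, 18, 27, 29, 24]
  30 vs only child 24 at index 7, swap → [12, 16, 22, 24, 18, 27, 29, 30]
extract-min #5 returns 12:
  remove root 12; move last element 30 to root → [30, 16, 22, 24, 18, 27, 29]
  30 vs smaller child 16 at index 1, swap → [16, 30, 22, 24, 18, 27, 29]
  30 vs smaller child 18 at index 4, swap → [16, 18, 22, 24, 30, 27, 29]
extract-min #6 returns 16:
  remove root 16; move last element 29 to root → [29, 18, 22, 24, 30, 27]
  29 vs smaller child 18 at index 1, swap → [18, 29, 22, 24, 30, 27]
  29 vs smaller child 24 at index 3, swap → [18, 24, 22, 29, 30, 27]

[18, 24, 22, 29, 30, 27]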